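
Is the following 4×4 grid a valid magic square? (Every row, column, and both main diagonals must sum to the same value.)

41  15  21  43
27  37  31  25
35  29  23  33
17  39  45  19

Yes

Row 1: 41 + 15 + 21 + 43 = 120.
Row 2: 27 + 37 + 31 + 25 = 120.
Row 3: 35 + 29 + 23 + 33 = 120.
Row 4: 17 + 39 + 45 + 19 = 120.
Column 1: 41 + 27 + 35 + 17 = 120.
Column 2: 15 + 37 + 29 + 39 = 120.
Column 3: 21 + 31 + 23 + 45 = 120.
Column 4: 43 + 25 + 33 + 19 = 120.
Main diagonal: 41 + 37 + 23 + 19 = 120.
Anti-diagonal: 43 + 31 + 29 + 17 = 120.
All lines sum to 120.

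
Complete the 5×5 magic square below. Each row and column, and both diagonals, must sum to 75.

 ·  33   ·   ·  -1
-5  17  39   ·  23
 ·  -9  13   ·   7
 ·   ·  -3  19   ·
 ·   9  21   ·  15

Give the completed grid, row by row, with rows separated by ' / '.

11 33 5 27 -1 / -5 17 39 1 23 / 29 -9 13 35 7 / 3 25 -3 19 31 / 37 9 21 -7 15

Row 2: -5 + 17 + 39 + 23 + ? = 75, so (2,4) = 1.
Column 2 needs 75; the known cells sum to 50, so (4,2) = 25.
Column 3 must total 75; the given cells sum to 70, so (1,3) = 5.
The remaining cell in column 5 is (4,5) = 75 − 44 = 31.
Main diagonal: 17 + 13 + 19 + 15 + ? = 75, so (1,1) = 11.
Anti-diagonal must total 75; the given cells sum to 38, so (5,1) = 37.
Using row 1: 11 + 33 + 5 + (-1) + ? → (1,4) = 75 − 48 = 27.
Using row 4: 25 + (-3) + 19 + 31 + ? → (4,1) = 75 − 72 = 3.
Row 5: 37 + 9 + 21 + 15 + ? = 75, so (5,4) = -7.
Using column 1: 11 + (-5) + 3 + 37 + ? → (3,1) = 75 − 46 = 29.
Column 4 needs 75; the known cells sum to 40, so (3,4) = 35.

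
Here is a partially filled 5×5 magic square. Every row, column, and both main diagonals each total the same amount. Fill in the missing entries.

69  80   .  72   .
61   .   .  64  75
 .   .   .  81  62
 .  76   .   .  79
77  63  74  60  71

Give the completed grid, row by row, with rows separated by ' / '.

Row 5 is already complete: 77 + 63 + 74 + 60 + 71 = 345, so that is the magic constant.
Column 4 must total 345; the given cells sum to 277, so (4,4) = 68.
Column 5 needs 345; the known cells sum to 287, so (1,5) = 58.
The remaining cell in anti-diagonal is (3,3) = 345 − 275 = 70.
The remaining cell in row 1 is (1,3) = 345 − 279 = 66.
From main diagonal, 345 − (69 + 70 + 68 + 71) gives (2,2) = 67.
Row 2: 61 + 67 + 64 + 75 + ? = 345, so (2,3) = 78.
Column 2: 80 + 67 + 76 + 63 + ? = 345, so (3,2) = 59.
Column 3 needs 345; the known cells sum to 288, so (4,3) = 57.
The remaining cell in row 3 is (3,1) = 345 − 272 = 73.
The remaining cell in row 4 is (4,1) = 345 − 280 = 65.

69 80 66 72 58 / 61 67 78 64 75 / 73 59 70 81 62 / 65 76 57 68 79 / 77 63 74 60 71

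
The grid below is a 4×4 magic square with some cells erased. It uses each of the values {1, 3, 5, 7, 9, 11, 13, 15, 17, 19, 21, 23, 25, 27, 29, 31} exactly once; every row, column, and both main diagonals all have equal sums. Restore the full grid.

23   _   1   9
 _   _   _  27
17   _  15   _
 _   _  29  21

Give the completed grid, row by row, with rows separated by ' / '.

The 16 entries sum to 256, so each line sums to 256/4 = 64.
From row 1, 64 − (23 + 1 + 9) gives (1,2) = 31.
Column 3 must total 64; the given cells sum to 45, so (2,3) = 19.
From column 4, 64 − (9 + 27 + 21) gives (3,4) = 7.
The remaining cell in main diagonal is (2,2) = 64 − 59 = 5.
Row 2 needs 64; the known cells sum to 51, so (2,1) = 13.
Row 3 needs 64; the known cells sum to 39, so (3,2) = 25.
Column 1 must total 64; the given cells sum to 53, so (4,1) = 11.
Column 2: 31 + 5 + 25 + ? = 64, so (4,2) = 3.

23 31 1 9 / 13 5 19 27 / 17 25 15 7 / 11 3 29 21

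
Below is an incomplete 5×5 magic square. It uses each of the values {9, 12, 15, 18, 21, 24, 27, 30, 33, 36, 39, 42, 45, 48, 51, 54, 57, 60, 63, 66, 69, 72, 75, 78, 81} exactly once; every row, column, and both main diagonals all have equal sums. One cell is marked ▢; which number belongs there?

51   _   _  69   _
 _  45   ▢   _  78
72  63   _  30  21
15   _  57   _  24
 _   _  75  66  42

The 25 entries sum to 1125, so each line sums to 1125/5 = 225.
From row 3, 225 − (72 + 63 + 30 + 21) gives (3,3) = 39.
Column 5 must total 225; the given cells sum to 165, so (1,5) = 60.
Main diagonal: 51 + 45 + 39 + 42 + ? = 225, so (4,4) = 48.
The remaining cell in row 4 is (4,2) = 225 − 144 = 81.
From column 4, 225 − (69 + 30 + 48 + 66) gives (2,4) = 12.
From anti-diagonal, 225 − (60 + 12 + 39 + 81) gives (5,1) = 33.
Row 5 must total 225; the given cells sum to 216, so (5,2) = 9.
Using column 1: 51 + 72 + 15 + 33 + ? → (2,1) = 225 − 171 = 54.
From column 2, 225 − (45 + 63 + 81 + 9) gives (1,2) = 27.
From row 1, 225 − (51 + 27 + 69 + 60) gives (1,3) = 18.
Using row 2: 54 + 45 + 12 + 78 + ? → (2,3) = 225 − 189 = 36.

36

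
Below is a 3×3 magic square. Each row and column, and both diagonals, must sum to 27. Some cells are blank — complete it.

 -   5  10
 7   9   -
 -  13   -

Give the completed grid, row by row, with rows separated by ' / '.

12 5 10 / 7 9 11 / 8 13 6

Row 1: 5 + 10 + ? = 27, so (1,1) = 12.
Row 2 needs 27; the known cells sum to 16, so (2,3) = 11.
Column 1 needs 27; the known cells sum to 19, so (3,1) = 8.
Column 3 must total 27; the given cells sum to 21, so (3,3) = 6.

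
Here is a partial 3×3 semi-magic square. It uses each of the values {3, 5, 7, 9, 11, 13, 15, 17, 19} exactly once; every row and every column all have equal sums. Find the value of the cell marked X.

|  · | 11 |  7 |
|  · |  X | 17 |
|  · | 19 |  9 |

The 9 entries sum to 99, so each line sums to 99/3 = 33.
Row 1 needs 33; the known cells sum to 18, so (1,1) = 15.
From row 3, 33 − (19 + 9) gives (3,1) = 5.
Column 1: 15 + 5 + ? = 33, so (2,1) = 13.
Column 2 must total 33; the given cells sum to 30, so (2,2) = 3.

3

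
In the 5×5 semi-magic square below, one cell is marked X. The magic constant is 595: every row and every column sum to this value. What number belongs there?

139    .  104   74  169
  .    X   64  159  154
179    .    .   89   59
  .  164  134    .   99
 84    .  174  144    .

The remaining cell in row 1 is (1,2) = 595 − 486 = 109.
The remaining cell in column 3 is (3,3) = 595 − 476 = 119.
From column 4, 595 − (74 + 159 + 89 + 144) gives (4,4) = 129.
Column 5 needs 595; the known cells sum to 481, so (5,5) = 114.
Row 3 must total 595; the given cells sum to 446, so (3,2) = 149.
Using row 4: 164 + 134 + 129 + 99 + ? → (4,1) = 595 − 526 = 69.
Row 5: 84 + 174 + 144 + 114 + ? = 595, so (5,2) = 79.
From column 1, 595 − (139 + 179 + 69 + 84) gives (2,1) = 124.
Column 2 needs 595; the known cells sum to 501, so (2,2) = 94.

94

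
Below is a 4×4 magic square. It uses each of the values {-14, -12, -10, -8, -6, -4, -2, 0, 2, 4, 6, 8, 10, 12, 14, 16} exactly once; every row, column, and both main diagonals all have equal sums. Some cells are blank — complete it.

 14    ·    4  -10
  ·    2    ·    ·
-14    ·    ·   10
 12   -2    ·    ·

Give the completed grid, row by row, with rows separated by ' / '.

14 -4 4 -10 / -8 2 -6 16 / -14 8 0 10 / 12 -2 6 -12

The 16 entries sum to 16, so each line sums to 16/4 = 4.
The remaining cell in row 1 is (1,2) = 4 − 8 = -4.
Column 1: 14 + (-14) + 12 + ? = 4, so (2,1) = -8.
Column 2 must total 4; the given cells sum to -4, so (3,2) = 8.
Anti-diagonal must total 4; the given cells sum to 10, so (2,3) = -6.
Row 2: -8 + 2 + (-6) + ? = 4, so (2,4) = 16.
Row 3 needs 4; the known cells sum to 4, so (3,3) = 0.
Using column 3: 4 + (-6) + 0 + ? → (4,3) = 4 − (-2) = 6.
From column 4, 4 − (-10 + 16 + 10) gives (4,4) = -12.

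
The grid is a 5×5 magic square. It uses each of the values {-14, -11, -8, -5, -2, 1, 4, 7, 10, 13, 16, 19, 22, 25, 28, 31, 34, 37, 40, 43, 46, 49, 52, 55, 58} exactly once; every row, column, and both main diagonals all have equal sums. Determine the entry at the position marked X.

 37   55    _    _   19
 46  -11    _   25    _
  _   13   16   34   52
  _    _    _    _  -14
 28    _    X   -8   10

49

The 25 entries sum to 550, so each line sums to 550/5 = 110.
Using row 3: 13 + 16 + 34 + 52 + ? → (3,1) = 110 − 115 = -5.
The remaining cell in column 1 is (4,1) = 110 − 106 = 4.
Column 5 must total 110; the given cells sum to 67, so (2,5) = 43.
Main diagonal must total 110; the given cells sum to 52, so (4,4) = 58.
From anti-diagonal, 110 − (19 + 25 + 16 + 28) gives (4,2) = 22.
From row 2, 110 − (46 + (-11) + 25 + 43) gives (2,3) = 7.
Row 4 must total 110; the given cells sum to 70, so (4,3) = 40.
Column 2 must total 110; the given cells sum to 79, so (5,2) = 31.
Column 4 needs 110; the known cells sum to 109, so (1,4) = 1.
The remaining cell in row 1 is (1,3) = 110 − 112 = -2.
From row 5, 110 − (28 + 31 + (-8) + 10) gives (5,3) = 49.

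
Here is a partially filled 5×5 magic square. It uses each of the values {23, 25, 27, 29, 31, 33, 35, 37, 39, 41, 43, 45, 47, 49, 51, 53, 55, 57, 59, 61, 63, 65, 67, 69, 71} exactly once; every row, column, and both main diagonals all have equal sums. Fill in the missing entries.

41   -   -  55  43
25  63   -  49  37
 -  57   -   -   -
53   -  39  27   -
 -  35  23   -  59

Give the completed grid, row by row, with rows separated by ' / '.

The 25 entries sum to 1175, so each line sums to 1175/5 = 235.
From row 2, 235 − (25 + 63 + 49 + 37) gives (2,3) = 61.
Main diagonal: 41 + 63 + 27 + 59 + ? = 235, so (3,3) = 45.
The remaining cell in column 3 is (1,3) = 235 − 168 = 67.
The remaining cell in row 1 is (1,2) = 235 − 206 = 29.
Using column 2: 29 + 63 + 57 + 35 + ? → (4,2) = 235 − 184 = 51.
From anti-diagonal, 235 − (43 + 49 + 45 + 51) gives (5,1) = 47.
Using row 4: 53 + 51 + 39 + 27 + ? → (4,5) = 235 − 170 = 65.
Row 5 must total 235; the given cells sum to 164, so (5,4) = 71.
Column 1: 41 + 25 + 53 + 47 + ? = 235, so (3,1) = 69.
The remaining cell in column 4 is (3,4) = 235 − 202 = 33.
Column 5 must total 235; the given cells sum to 204, so (3,5) = 31.

41 29 67 55 43 / 25 63 61 49 37 / 69 57 45 33 31 / 53 51 39 27 65 / 47 35 23 71 59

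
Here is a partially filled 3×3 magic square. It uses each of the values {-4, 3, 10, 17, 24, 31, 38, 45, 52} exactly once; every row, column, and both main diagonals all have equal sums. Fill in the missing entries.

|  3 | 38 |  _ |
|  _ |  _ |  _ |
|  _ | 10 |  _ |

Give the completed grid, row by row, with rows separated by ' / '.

3 38 31 / 52 24 -4 / 17 10 45

The 9 entries sum to 216, so each line sums to 216/3 = 72.
Using row 1: 3 + 38 + ? → (1,3) = 72 − 41 = 31.
Column 2 must total 72; the given cells sum to 48, so (2,2) = 24.
Main diagonal needs 72; the known cells sum to 27, so (3,3) = 45.
Anti-diagonal must total 72; the given cells sum to 55, so (3,1) = 17.
From column 1, 72 − (3 + 17) gives (2,1) = 52.
The remaining cell in column 3 is (2,3) = 72 − 76 = -4.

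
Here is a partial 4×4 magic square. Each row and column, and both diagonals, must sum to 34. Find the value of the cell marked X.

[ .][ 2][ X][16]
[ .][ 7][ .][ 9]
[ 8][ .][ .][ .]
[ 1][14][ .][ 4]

The remaining cell in row 4 is (4,3) = 34 − 19 = 15.
Column 2 needs 34; the known cells sum to 23, so (3,2) = 11.
From column 4, 34 − (16 + 9 + 4) gives (3,4) = 5.
Anti-diagonal needs 34; the known cells sum to 28, so (2,3) = 6.
From row 2, 34 − (7 + 6 + 9) gives (2,1) = 12.
Row 3 must total 34; the given cells sum to 24, so (3,3) = 10.
Using column 1: 12 + 8 + 1 + ? → (1,1) = 34 − 21 = 13.
Column 3 needs 34; the known cells sum to 31, so (1,3) = 3.

3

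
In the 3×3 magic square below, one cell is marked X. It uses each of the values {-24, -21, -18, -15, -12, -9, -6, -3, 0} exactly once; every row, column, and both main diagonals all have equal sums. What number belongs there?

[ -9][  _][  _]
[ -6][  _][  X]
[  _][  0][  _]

-18

The 9 entries sum to -108, so each line sums to -108/3 = -36.
Using column 1: -9 + (-6) + ? → (3,1) = -36 − (-15) = -21.
From row 3, -36 − (-21 + 0) gives (3,3) = -15.
From main diagonal, -36 − (-9 + (-15)) gives (2,2) = -12.
Anti-diagonal: -12 + (-21) + ? = -36, so (1,3) = -3.
Using row 1: -9 + (-3) + ? → (1,2) = -36 − (-12) = -24.
Row 2: -6 + (-12) + ? = -36, so (2,3) = -18.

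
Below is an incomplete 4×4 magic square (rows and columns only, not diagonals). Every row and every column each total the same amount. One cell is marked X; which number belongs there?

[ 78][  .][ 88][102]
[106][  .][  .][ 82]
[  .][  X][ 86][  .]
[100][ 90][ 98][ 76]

Row 4 is complete and sums to 364; that is the magic constant.
Row 1 must total 364; the given cells sum to 268, so (1,2) = 96.
Column 1 needs 364; the known cells sum to 284, so (3,1) = 80.
From column 3, 364 − (88 + 86 + 98) gives (2,3) = 92.
Using column 4: 102 + 82 + 76 + ? → (3,4) = 364 − 260 = 104.
Row 2 needs 364; the known cells sum to 280, so (2,2) = 84.
The remaining cell in row 3 is (3,2) = 364 − 270 = 94.

94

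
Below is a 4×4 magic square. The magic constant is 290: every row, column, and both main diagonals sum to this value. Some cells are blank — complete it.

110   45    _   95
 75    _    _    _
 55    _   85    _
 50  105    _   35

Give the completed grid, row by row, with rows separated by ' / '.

110 45 40 95 / 75 60 65 90 / 55 80 85 70 / 50 105 100 35

The remaining cell in row 1 is (1,3) = 290 − 250 = 40.
From row 4, 290 − (50 + 105 + 35) gives (4,3) = 100.
Column 3: 40 + 85 + 100 + ? = 290, so (2,3) = 65.
From main diagonal, 290 − (110 + 85 + 35) gives (2,2) = 60.
The remaining cell in anti-diagonal is (3,2) = 290 − 210 = 80.
Row 2 needs 290; the known cells sum to 200, so (2,4) = 90.
Using row 3: 55 + 80 + 85 + ? → (3,4) = 290 − 220 = 70.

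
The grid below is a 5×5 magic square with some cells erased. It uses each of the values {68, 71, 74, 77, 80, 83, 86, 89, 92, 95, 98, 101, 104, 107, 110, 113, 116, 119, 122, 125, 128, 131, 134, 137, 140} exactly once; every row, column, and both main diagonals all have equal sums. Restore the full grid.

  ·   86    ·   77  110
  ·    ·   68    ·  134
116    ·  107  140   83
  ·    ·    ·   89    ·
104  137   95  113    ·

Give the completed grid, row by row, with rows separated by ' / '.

The 25 entries sum to 2600, so each line sums to 2600/5 = 520.
Row 3: 116 + 107 + 140 + 83 + ? = 520, so (3,2) = 74.
From row 5, 520 − (104 + 137 + 95 + 113) gives (5,5) = 71.
Using column 4: 77 + 140 + 89 + 113 + ? → (2,4) = 520 − 419 = 101.
Column 5 must total 520; the given cells sum to 398, so (4,5) = 122.
From anti-diagonal, 520 − (110 + 101 + 107 + 104) gives (4,2) = 98.
Column 2 must total 520; the given cells sum to 395, so (2,2) = 125.
Using main diagonal: 125 + 107 + 89 + 71 + ? → (1,1) = 520 − 392 = 128.
Using row 1: 128 + 86 + 77 + 110 + ? → (1,3) = 520 − 401 = 119.
Using row 2: 125 + 68 + 101 + 134 + ? → (2,1) = 520 − 428 = 92.
Using column 1: 128 + 92 + 116 + 104 + ? → (4,1) = 520 − 440 = 80.
Using column 3: 119 + 68 + 107 + 95 + ? → (4,3) = 520 − 389 = 131.

128 86 119 77 110 / 92 125 68 101 134 / 116 74 107 140 83 / 80 98 131 89 122 / 104 137 95 113 71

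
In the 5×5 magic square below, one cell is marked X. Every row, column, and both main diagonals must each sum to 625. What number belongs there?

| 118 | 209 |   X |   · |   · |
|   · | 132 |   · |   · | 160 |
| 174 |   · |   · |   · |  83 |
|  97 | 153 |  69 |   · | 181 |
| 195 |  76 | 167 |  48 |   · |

90

Row 4: 97 + 153 + 69 + 181 + ? = 625, so (4,4) = 125.
Row 5: 195 + 76 + 167 + 48 + ? = 625, so (5,5) = 139.
From column 1, 625 − (118 + 174 + 97 + 195) gives (2,1) = 41.
Using column 2: 209 + 132 + 153 + 76 + ? → (3,2) = 625 − 570 = 55.
Column 5 must total 625; the given cells sum to 563, so (1,5) = 62.
Main diagonal must total 625; the given cells sum to 514, so (3,3) = 111.
Anti-diagonal must total 625; the given cells sum to 521, so (2,4) = 104.
Row 2: 41 + 132 + 104 + 160 + ? = 625, so (2,3) = 188.
Row 3 needs 625; the known cells sum to 423, so (3,4) = 202.
Column 3 must total 625; the given cells sum to 535, so (1,3) = 90.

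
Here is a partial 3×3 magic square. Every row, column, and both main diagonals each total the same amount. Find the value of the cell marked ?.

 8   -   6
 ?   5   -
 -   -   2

3

Main diagonal is complete and sums to 15; that is the magic constant.
The remaining cell in row 1 is (1,2) = 15 − 14 = 1.
The remaining cell in column 2 is (3,2) = 15 − 6 = 9.
Column 3 must total 15; the given cells sum to 8, so (2,3) = 7.
Anti-diagonal must total 15; the given cells sum to 11, so (3,1) = 4.
Using row 2: 5 + 7 + ? → (2,1) = 15 − 12 = 3.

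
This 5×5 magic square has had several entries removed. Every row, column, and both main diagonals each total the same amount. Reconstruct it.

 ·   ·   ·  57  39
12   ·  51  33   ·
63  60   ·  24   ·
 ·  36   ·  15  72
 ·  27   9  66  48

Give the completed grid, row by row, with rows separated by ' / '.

Column 4 is already complete: 57 + 33 + 24 + 15 + 66 = 195, so that is the magic constant.
The remaining cell in row 5 is (5,1) = 195 − 150 = 45.
From anti-diagonal, 195 − (39 + 33 + 36 + 45) gives (3,3) = 42.
The remaining cell in row 3 is (3,5) = 195 − 189 = 6.
The remaining cell in column 5 is (2,5) = 195 − 165 = 30.
Row 2 needs 195; the known cells sum to 126, so (2,2) = 69.
The remaining cell in column 2 is (1,2) = 195 − 192 = 3.
From main diagonal, 195 − (69 + 42 + 15 + 48) gives (1,1) = 21.
The remaining cell in row 1 is (1,3) = 195 − 120 = 75.
Column 1 must total 195; the given cells sum to 141, so (4,1) = 54.
The remaining cell in column 3 is (4,3) = 195 − 177 = 18.

21 3 75 57 39 / 12 69 51 33 30 / 63 60 42 24 6 / 54 36 18 15 72 / 45 27 9 66 48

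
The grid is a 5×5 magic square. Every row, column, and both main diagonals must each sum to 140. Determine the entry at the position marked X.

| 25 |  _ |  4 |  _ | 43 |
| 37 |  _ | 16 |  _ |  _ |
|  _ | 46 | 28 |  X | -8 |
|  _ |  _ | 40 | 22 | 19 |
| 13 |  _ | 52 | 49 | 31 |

Row 5 must total 140; the given cells sum to 145, so (5,2) = -5.
Column 5: 43 + (-8) + 19 + 31 + ? = 140, so (2,5) = 55.
From main diagonal, 140 − (25 + 28 + 22 + 31) gives (2,2) = 34.
The remaining cell in row 2 is (2,4) = 140 − 142 = -2.
Using anti-diagonal: 43 + (-2) + 28 + 13 + ? → (4,2) = 140 − 82 = 58.
Row 4: 58 + 40 + 22 + 19 + ? = 140, so (4,1) = 1.
Column 1: 25 + 37 + 1 + 13 + ? = 140, so (3,1) = 64.
The remaining cell in column 2 is (1,2) = 140 − 133 = 7.
Using row 1: 25 + 7 + 4 + 43 + ? → (1,4) = 140 − 79 = 61.
The remaining cell in row 3 is (3,4) = 140 − 130 = 10.

10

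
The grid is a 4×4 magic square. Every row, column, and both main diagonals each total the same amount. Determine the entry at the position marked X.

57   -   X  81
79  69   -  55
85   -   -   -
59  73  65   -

Column 1 is complete and sums to 280; that is the magic constant.
Row 2: 79 + 69 + 55 + ? = 280, so (2,3) = 77.
Using row 4: 59 + 73 + 65 + ? → (4,4) = 280 − 197 = 83.
From column 4, 280 − (81 + 55 + 83) gives (3,4) = 61.
Main diagonal needs 280; the known cells sum to 209, so (3,3) = 71.
From anti-diagonal, 280 − (81 + 77 + 59) gives (3,2) = 63.
Using column 2: 69 + 63 + 73 + ? → (1,2) = 280 − 205 = 75.
The remaining cell in column 3 is (1,3) = 280 − 213 = 67.

67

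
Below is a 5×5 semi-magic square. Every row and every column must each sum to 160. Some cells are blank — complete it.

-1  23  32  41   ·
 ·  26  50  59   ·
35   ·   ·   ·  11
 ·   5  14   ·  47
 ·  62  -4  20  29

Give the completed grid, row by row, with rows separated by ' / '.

Row 1 needs 160; the known cells sum to 95, so (1,5) = 65.
Using row 5: 62 + (-4) + 20 + 29 + ? → (5,1) = 160 − 107 = 53.
Column 2: 23 + 26 + 5 + 62 + ? = 160, so (3,2) = 44.
From column 3, 160 − (32 + 50 + 14 + (-4)) gives (3,3) = 68.
The remaining cell in column 5 is (2,5) = 160 − 152 = 8.
Row 2 must total 160; the given cells sum to 143, so (2,1) = 17.
The remaining cell in row 3 is (3,4) = 160 − 158 = 2.
Column 1 needs 160; the known cells sum to 104, so (4,1) = 56.
Column 4: 41 + 59 + 2 + 20 + ? = 160, so (4,4) = 38.

-1 23 32 41 65 / 17 26 50 59 8 / 35 44 68 2 11 / 56 5 14 38 47 / 53 62 -4 20 29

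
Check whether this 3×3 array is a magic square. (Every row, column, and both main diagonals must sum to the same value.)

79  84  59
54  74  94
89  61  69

No — anti-diagonal sums to 222 but row 3 sums to 219.

Row 1: 79 + 84 + 59 = 222.
Row 2: 54 + 74 + 94 = 222.
Row 3: 89 + 61 + 69 = 219.
Column 1: 79 + 54 + 89 = 222.
Column 2: 84 + 74 + 61 = 219.
Column 3: 59 + 94 + 69 = 222.
Main diagonal: 79 + 74 + 69 = 222.
Anti-diagonal: 59 + 74 + 89 = 222.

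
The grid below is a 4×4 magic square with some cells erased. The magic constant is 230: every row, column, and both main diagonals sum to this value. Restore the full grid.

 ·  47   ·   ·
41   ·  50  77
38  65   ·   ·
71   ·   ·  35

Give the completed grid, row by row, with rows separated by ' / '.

80 47 59 44 / 41 62 50 77 / 38 65 53 74 / 71 56 68 35

From row 2, 230 − (41 + 50 + 77) gives (2,2) = 62.
Column 1 must total 230; the given cells sum to 150, so (1,1) = 80.
Using column 2: 47 + 62 + 65 + ? → (4,2) = 230 − 174 = 56.
From main diagonal, 230 − (80 + 62 + 35) gives (3,3) = 53.
Anti-diagonal needs 230; the known cells sum to 186, so (1,4) = 44.
The remaining cell in row 1 is (1,3) = 230 − 171 = 59.
Row 3 must total 230; the given cells sum to 156, so (3,4) = 74.
Using row 4: 71 + 56 + 35 + ? → (4,3) = 230 − 162 = 68.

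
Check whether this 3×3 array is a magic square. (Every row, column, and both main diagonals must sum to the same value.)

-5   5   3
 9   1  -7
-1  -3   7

Row 1: -5 + 5 + 3 = 3.
Row 2: 9 + 1 + (-7) = 3.
Row 3: -1 + (-3) + 7 = 3.
Column 1: -5 + 9 + (-1) = 3.
Column 2: 5 + 1 + (-3) = 3.
Column 3: 3 + (-7) + 7 = 3.
Main diagonal: -5 + 1 + 7 = 3.
Anti-diagonal: 3 + 1 + (-1) = 3.
All lines sum to 3.

Yes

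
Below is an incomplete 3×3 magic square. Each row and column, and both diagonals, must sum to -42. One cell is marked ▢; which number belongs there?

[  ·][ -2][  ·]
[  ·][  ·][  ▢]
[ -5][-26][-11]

The remaining cell in column 2 is (2,2) = -42 − (-28) = -14.
Main diagonal needs -42; the known cells sum to -25, so (1,1) = -17.
Anti-diagonal must total -42; the given cells sum to -19, so (1,3) = -23.
From column 1, -42 − (-17 + (-5)) gives (2,1) = -20.
Column 3: -23 + (-11) + ? = -42, so (2,3) = -8.

-8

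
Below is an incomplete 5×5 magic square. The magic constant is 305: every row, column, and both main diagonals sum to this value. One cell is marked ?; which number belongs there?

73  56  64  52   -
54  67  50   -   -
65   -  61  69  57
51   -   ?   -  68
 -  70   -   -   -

Using row 1: 73 + 56 + 64 + 52 + ? → (1,5) = 305 − 245 = 60.
Using row 3: 65 + 61 + 69 + 57 + ? → (3,2) = 305 − 252 = 53.
From column 1, 305 − (73 + 54 + 65 + 51) gives (5,1) = 62.
The remaining cell in column 2 is (4,2) = 305 − 246 = 59.
Anti-diagonal needs 305; the known cells sum to 242, so (2,4) = 63.
Row 2: 54 + 67 + 50 + 63 + ? = 305, so (2,5) = 71.
Column 5: 60 + 71 + 57 + 68 + ? = 305, so (5,5) = 49.
Main diagonal must total 305; the given cells sum to 250, so (4,4) = 55.
Using row 4: 51 + 59 + 55 + 68 + ? → (4,3) = 305 − 233 = 72.

72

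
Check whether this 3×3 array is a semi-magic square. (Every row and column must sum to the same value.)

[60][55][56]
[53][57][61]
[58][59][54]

Row 1: 60 + 55 + 56 = 171.
Row 2: 53 + 57 + 61 = 171.
Row 3: 58 + 59 + 54 = 171.
Column 1: 60 + 53 + 58 = 171.
Column 2: 55 + 57 + 59 = 171.
Column 3: 56 + 61 + 54 = 171.
All lines sum to 171.

Yes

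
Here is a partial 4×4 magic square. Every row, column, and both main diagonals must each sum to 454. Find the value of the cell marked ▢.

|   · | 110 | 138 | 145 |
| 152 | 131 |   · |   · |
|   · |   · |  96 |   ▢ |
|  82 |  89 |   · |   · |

From row 1, 454 − (110 + 138 + 145) gives (1,1) = 61.
The remaining cell in column 1 is (3,1) = 454 − 295 = 159.
Column 2: 110 + 131 + 89 + ? = 454, so (3,2) = 124.
Using main diagonal: 61 + 131 + 96 + ? → (4,4) = 454 − 288 = 166.
Anti-diagonal: 145 + 124 + 82 + ? = 454, so (2,3) = 103.
From row 2, 454 − (152 + 131 + 103) gives (2,4) = 68.
Row 3 must total 454; the given cells sum to 379, so (3,4) = 75.

75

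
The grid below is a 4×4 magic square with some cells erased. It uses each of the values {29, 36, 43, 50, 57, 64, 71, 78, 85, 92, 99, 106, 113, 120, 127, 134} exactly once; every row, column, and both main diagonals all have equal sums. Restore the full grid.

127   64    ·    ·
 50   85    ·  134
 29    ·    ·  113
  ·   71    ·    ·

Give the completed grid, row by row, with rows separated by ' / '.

127 64 92 43 / 50 85 57 134 / 29 106 78 113 / 120 71 99 36

The 16 entries sum to 1304, so each line sums to 1304/4 = 326.
Using row 2: 50 + 85 + 134 + ? → (2,3) = 326 − 269 = 57.
From column 1, 326 − (127 + 50 + 29) gives (4,1) = 120.
From column 2, 326 − (64 + 85 + 71) gives (3,2) = 106.
The remaining cell in anti-diagonal is (1,4) = 326 − 283 = 43.
Using row 1: 127 + 64 + 43 + ? → (1,3) = 326 − 234 = 92.
Row 3: 29 + 106 + 113 + ? = 326, so (3,3) = 78.
From column 3, 326 − (92 + 57 + 78) gives (4,3) = 99.
The remaining cell in column 4 is (4,4) = 326 − 290 = 36.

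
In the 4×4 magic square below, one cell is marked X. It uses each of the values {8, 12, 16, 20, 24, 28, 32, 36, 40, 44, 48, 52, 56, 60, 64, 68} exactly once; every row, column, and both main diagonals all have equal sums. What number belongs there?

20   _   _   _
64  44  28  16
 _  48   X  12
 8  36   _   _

32

The 16 entries sum to 608, so each line sums to 608/4 = 152.
From column 1, 152 − (20 + 64 + 8) gives (3,1) = 60.
Using column 2: 44 + 48 + 36 + ? → (1,2) = 152 − 128 = 24.
Using anti-diagonal: 28 + 48 + 8 + ? → (1,4) = 152 − 84 = 68.
The remaining cell in row 1 is (1,3) = 152 − 112 = 40.
Row 3 must total 152; the given cells sum to 120, so (3,3) = 32.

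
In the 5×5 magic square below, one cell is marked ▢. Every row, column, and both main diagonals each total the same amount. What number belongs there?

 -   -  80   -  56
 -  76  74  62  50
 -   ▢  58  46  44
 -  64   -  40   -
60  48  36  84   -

Anti-diagonal is complete and sums to 300; that is the magic constant.
From row 2, 300 − (76 + 74 + 62 + 50) gives (2,1) = 38.
Row 5: 60 + 48 + 36 + 84 + ? = 300, so (5,5) = 72.
Column 3 must total 300; the given cells sum to 248, so (4,3) = 52.
From column 4, 300 − (62 + 46 + 40 + 84) gives (1,4) = 68.
Using column 5: 56 + 50 + 44 + 72 + ? → (4,5) = 300 − 222 = 78.
The remaining cell in main diagonal is (1,1) = 300 − 246 = 54.
Row 1 must total 300; the given cells sum to 258, so (1,2) = 42.
Row 4 needs 300; the known cells sum to 234, so (4,1) = 66.
From column 1, 300 − (54 + 38 + 66 + 60) gives (3,1) = 82.
Using column 2: 42 + 76 + 64 + 48 + ? → (3,2) = 300 − 230 = 70.

70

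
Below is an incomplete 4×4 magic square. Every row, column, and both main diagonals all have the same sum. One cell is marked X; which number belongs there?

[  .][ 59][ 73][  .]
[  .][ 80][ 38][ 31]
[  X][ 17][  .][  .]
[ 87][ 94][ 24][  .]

Column 2 is complete and sums to 250; that is the magic constant.
From row 2, 250 − (80 + 38 + 31) gives (2,1) = 101.
Row 4 needs 250; the known cells sum to 205, so (4,4) = 45.
The remaining cell in column 3 is (3,3) = 250 − 135 = 115.
Main diagonal must total 250; the given cells sum to 240, so (1,1) = 10.
The remaining cell in anti-diagonal is (1,4) = 250 − 142 = 108.
The remaining cell in column 1 is (3,1) = 250 − 198 = 52.

52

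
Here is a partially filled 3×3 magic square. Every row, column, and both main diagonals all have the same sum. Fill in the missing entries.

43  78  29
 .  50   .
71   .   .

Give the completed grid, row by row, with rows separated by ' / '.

Anti-diagonal is already complete: 29 + 50 + 71 = 150, so that is the magic constant.
From column 1, 150 − (43 + 71) gives (2,1) = 36.
Using column 2: 78 + 50 + ? → (3,2) = 150 − 128 = 22.
The remaining cell in main diagonal is (3,3) = 150 − 93 = 57.
Using row 2: 36 + 50 + ? → (2,3) = 150 − 86 = 64.

43 78 29 / 36 50 64 / 71 22 57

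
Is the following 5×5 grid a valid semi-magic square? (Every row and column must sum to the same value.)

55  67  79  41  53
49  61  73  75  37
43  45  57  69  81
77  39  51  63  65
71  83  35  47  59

Yes

Row 1: 55 + 67 + 79 + 41 + 53 = 295.
Row 2: 49 + 61 + 73 + 75 + 37 = 295.
Row 3: 43 + 45 + 57 + 69 + 81 = 295.
Row 4: 77 + 39 + 51 + 63 + 65 = 295.
Row 5: 71 + 83 + 35 + 47 + 59 = 295.
Column 1: 55 + 49 + 43 + 77 + 71 = 295.
Column 2: 67 + 61 + 45 + 39 + 83 = 295.
Column 3: 79 + 73 + 57 + 51 + 35 = 295.
Column 4: 41 + 75 + 69 + 63 + 47 = 295.
Column 5: 53 + 37 + 81 + 65 + 59 = 295.
All lines sum to 295.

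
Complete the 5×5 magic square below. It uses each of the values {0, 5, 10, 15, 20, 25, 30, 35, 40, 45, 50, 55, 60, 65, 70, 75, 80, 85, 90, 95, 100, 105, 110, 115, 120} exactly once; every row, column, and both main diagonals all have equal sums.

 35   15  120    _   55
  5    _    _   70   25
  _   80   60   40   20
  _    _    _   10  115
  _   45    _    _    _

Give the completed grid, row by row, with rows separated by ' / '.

The 25 entries sum to 1500, so each line sums to 1500/5 = 300.
Row 1: 35 + 15 + 120 + 55 + ? = 300, so (1,4) = 75.
From row 3, 300 − (80 + 60 + 40 + 20) gives (3,1) = 100.
Column 4 must total 300; the given cells sum to 195, so (5,4) = 105.
Column 5 needs 300; the known cells sum to 215, so (5,5) = 85.
Using main diagonal: 35 + 60 + 10 + 85 + ? → (2,2) = 300 − 190 = 110.
Row 2 must total 300; the given cells sum to 210, so (2,3) = 90.
Column 2 must total 300; the given cells sum to 250, so (4,2) = 50.
Anti-diagonal needs 300; the known cells sum to 235, so (5,1) = 65.
Using row 5: 65 + 45 + 105 + 85 + ? → (5,3) = 300 − 300 = 0.
Column 1 must total 300; the given cells sum to 205, so (4,1) = 95.
From column 3, 300 − (120 + 90 + 60 + 0) gives (4,3) = 30.

35 15 120 75 55 / 5 110 90 70 25 / 100 80 60 40 20 / 95 50 30 10 115 / 65 45 0 105 85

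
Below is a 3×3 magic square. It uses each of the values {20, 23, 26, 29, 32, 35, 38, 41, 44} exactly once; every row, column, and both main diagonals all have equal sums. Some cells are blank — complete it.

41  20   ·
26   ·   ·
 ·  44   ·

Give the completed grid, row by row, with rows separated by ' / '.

41 20 35 / 26 32 38 / 29 44 23

The 9 entries sum to 288, so each line sums to 288/3 = 96.
Using row 1: 41 + 20 + ? → (1,3) = 96 − 61 = 35.
From column 1, 96 − (41 + 26) gives (3,1) = 29.
Using column 2: 20 + 44 + ? → (2,2) = 96 − 64 = 32.
From main diagonal, 96 − (41 + 32) gives (3,3) = 23.
Row 2: 26 + 32 + ? = 96, so (2,3) = 38.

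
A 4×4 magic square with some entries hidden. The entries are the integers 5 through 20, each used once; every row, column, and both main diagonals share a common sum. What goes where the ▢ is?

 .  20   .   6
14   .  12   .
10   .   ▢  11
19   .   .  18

The entries are 5 through 20, which sum to 200, so each line sums to 200/4 = 50.
The remaining cell in column 1 is (1,1) = 50 − 43 = 7.
From column 4, 50 − (6 + 11 + 18) gives (2,4) = 15.
The remaining cell in anti-diagonal is (3,2) = 50 − 37 = 13.
The remaining cell in row 1 is (1,3) = 50 − 33 = 17.
Using row 2: 14 + 12 + 15 + ? → (2,2) = 50 − 41 = 9.
Row 3 needs 50; the known cells sum to 34, so (3,3) = 16.

16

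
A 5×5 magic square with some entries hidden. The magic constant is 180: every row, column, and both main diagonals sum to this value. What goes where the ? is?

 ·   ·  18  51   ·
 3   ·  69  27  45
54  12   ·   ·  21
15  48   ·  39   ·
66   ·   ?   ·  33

From row 2, 180 − (3 + 69 + 27 + 45) gives (2,2) = 36.
Using column 1: 3 + 54 + 15 + 66 + ? → (1,1) = 180 − 138 = 42.
The remaining cell in main diagonal is (3,3) = 180 − 150 = 30.
Anti-diagonal must total 180; the given cells sum to 171, so (1,5) = 9.
Using row 1: 42 + 18 + 51 + 9 + ? → (1,2) = 180 − 120 = 60.
Row 3: 54 + 12 + 30 + 21 + ? = 180, so (3,4) = 63.
From column 2, 180 − (60 + 36 + 12 + 48) gives (5,2) = 24.
The remaining cell in column 4 is (5,4) = 180 − 180 = 0.
Column 5 needs 180; the known cells sum to 108, so (4,5) = 72.
Using row 4: 15 + 48 + 39 + 72 + ? → (4,3) = 180 − 174 = 6.
Using row 5: 66 + 24 + 0 + 33 + ? → (5,3) = 180 − 123 = 57.

57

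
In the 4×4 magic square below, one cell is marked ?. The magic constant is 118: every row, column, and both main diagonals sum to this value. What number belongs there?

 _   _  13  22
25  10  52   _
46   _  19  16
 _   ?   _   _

The remaining cell in row 2 is (2,4) = 118 − 87 = 31.
Row 3 needs 118; the known cells sum to 81, so (3,2) = 37.
Column 3 needs 118; the known cells sum to 84, so (4,3) = 34.
Column 4: 22 + 31 + 16 + ? = 118, so (4,4) = 49.
From main diagonal, 118 − (10 + 19 + 49) gives (1,1) = 40.
Anti-diagonal: 22 + 52 + 37 + ? = 118, so (4,1) = 7.
Using row 1: 40 + 13 + 22 + ? → (1,2) = 118 − 75 = 43.
From row 4, 118 − (7 + 34 + 49) gives (4,2) = 28.

28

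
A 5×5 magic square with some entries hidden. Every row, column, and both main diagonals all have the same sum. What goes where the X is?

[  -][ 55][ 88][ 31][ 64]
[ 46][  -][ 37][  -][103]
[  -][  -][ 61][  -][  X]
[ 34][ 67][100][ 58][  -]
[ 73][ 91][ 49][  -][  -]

Column 3 is complete and sums to 335; that is the magic constant.
Row 1 needs 335; the known cells sum to 238, so (1,1) = 97.
Using row 4: 34 + 67 + 100 + 58 + ? → (4,5) = 335 − 259 = 76.
The remaining cell in column 1 is (3,1) = 335 − 250 = 85.
Using anti-diagonal: 64 + 61 + 67 + 73 + ? → (2,4) = 335 − 265 = 70.
From row 2, 335 − (46 + 37 + 70 + 103) gives (2,2) = 79.
From column 2, 335 − (55 + 79 + 67 + 91) gives (3,2) = 43.
From main diagonal, 335 − (97 + 79 + 61 + 58) gives (5,5) = 40.
Row 5 must total 335; the given cells sum to 253, so (5,4) = 82.
Column 4 needs 335; the known cells sum to 241, so (3,4) = 94.
Column 5: 64 + 103 + 76 + 40 + ? = 335, so (3,5) = 52.

52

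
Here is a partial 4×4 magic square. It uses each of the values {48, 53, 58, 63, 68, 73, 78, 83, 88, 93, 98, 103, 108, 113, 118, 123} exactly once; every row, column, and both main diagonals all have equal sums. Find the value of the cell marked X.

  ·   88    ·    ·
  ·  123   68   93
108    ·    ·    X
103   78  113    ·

The 16 entries sum to 1368, so each line sums to 1368/4 = 342.
Row 2 must total 342; the given cells sum to 284, so (2,1) = 58.
Row 4: 103 + 78 + 113 + ? = 342, so (4,4) = 48.
The remaining cell in column 1 is (1,1) = 342 − 269 = 73.
From column 2, 342 − (88 + 123 + 78) gives (3,2) = 53.
From main diagonal, 342 − (73 + 123 + 48) gives (3,3) = 98.
Anti-diagonal: 68 + 53 + 103 + ? = 342, so (1,4) = 118.
Row 1 must total 342; the given cells sum to 279, so (1,3) = 63.
From row 3, 342 − (108 + 53 + 98) gives (3,4) = 83.

83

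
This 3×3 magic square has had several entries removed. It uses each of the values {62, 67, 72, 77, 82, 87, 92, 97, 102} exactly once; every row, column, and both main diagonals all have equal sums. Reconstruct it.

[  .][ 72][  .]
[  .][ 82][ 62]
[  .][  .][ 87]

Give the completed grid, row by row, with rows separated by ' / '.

77 72 97 / 102 82 62 / 67 92 87

The 9 entries sum to 738, so each line sums to 738/3 = 246.
Row 2 must total 246; the given cells sum to 144, so (2,1) = 102.
The remaining cell in column 2 is (3,2) = 246 − 154 = 92.
The remaining cell in column 3 is (1,3) = 246 − 149 = 97.
Using main diagonal: 82 + 87 + ? → (1,1) = 246 − 169 = 77.
From anti-diagonal, 246 − (97 + 82) gives (3,1) = 67.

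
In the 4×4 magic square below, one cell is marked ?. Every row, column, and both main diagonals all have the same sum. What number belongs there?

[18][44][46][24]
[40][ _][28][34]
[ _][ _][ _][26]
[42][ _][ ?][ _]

Row 1 is complete and sums to 132; that is the magic constant.
Row 2: 40 + 28 + 34 + ? = 132, so (2,2) = 30.
Column 1 needs 132; the known cells sum to 100, so (3,1) = 32.
The remaining cell in column 4 is (4,4) = 132 − 84 = 48.
Main diagonal needs 132; the known cells sum to 96, so (3,3) = 36.
Using anti-diagonal: 24 + 28 + 42 + ? → (3,2) = 132 − 94 = 38.
Column 2: 44 + 30 + 38 + ? = 132, so (4,2) = 20.
Column 3 needs 132; the known cells sum to 110, so (4,3) = 22.

22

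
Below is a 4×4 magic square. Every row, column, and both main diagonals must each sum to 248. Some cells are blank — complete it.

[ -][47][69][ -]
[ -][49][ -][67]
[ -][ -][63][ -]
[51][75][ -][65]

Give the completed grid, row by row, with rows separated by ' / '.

Row 4 must total 248; the given cells sum to 191, so (4,3) = 57.
The remaining cell in column 2 is (3,2) = 248 − 171 = 77.
The remaining cell in column 3 is (2,3) = 248 − 189 = 59.
Main diagonal needs 248; the known cells sum to 177, so (1,1) = 71.
Anti-diagonal must total 248; the given cells sum to 187, so (1,4) = 61.
From row 2, 248 − (49 + 59 + 67) gives (2,1) = 73.
From column 1, 248 − (71 + 73 + 51) gives (3,1) = 53.
Column 4: 61 + 67 + 65 + ? = 248, so (3,4) = 55.

71 47 69 61 / 73 49 59 67 / 53 77 63 55 / 51 75 57 65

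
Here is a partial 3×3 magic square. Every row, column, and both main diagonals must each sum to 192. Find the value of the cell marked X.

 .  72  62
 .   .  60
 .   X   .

56

Row 1 needs 192; the known cells sum to 134, so (1,1) = 58.
Column 3 must total 192; the given cells sum to 122, so (3,3) = 70.
Main diagonal must total 192; the given cells sum to 128, so (2,2) = 64.
Anti-diagonal: 62 + 64 + ? = 192, so (3,1) = 66.
Row 2 must total 192; the given cells sum to 124, so (2,1) = 68.
The remaining cell in row 3 is (3,2) = 192 − 136 = 56.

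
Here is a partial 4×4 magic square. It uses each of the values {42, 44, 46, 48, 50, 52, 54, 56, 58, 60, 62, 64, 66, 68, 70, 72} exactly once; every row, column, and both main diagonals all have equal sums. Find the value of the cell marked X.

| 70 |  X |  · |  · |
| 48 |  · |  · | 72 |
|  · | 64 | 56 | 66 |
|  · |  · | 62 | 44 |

52

The 16 entries sum to 912, so each line sums to 912/4 = 228.
Row 3 must total 228; the given cells sum to 186, so (3,1) = 42.
The remaining cell in column 1 is (4,1) = 228 − 160 = 68.
Using column 4: 72 + 66 + 44 + ? → (1,4) = 228 − 182 = 46.
Main diagonal must total 228; the given cells sum to 170, so (2,2) = 58.
Anti-diagonal needs 228; the known cells sum to 178, so (2,3) = 50.
Row 4 must total 228; the given cells sum to 174, so (4,2) = 54.
Column 2 needs 228; the known cells sum to 176, so (1,2) = 52.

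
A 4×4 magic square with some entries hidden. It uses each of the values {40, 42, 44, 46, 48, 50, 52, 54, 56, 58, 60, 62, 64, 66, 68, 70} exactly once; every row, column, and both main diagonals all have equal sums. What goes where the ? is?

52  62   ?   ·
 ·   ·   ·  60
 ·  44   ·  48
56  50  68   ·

40

The 16 entries sum to 880, so each line sums to 880/4 = 220.
Row 4: 56 + 50 + 68 + ? = 220, so (4,4) = 46.
From column 2, 220 − (62 + 44 + 50) gives (2,2) = 64.
Using column 4: 60 + 48 + 46 + ? → (1,4) = 220 − 154 = 66.
The remaining cell in main diagonal is (3,3) = 220 − 162 = 58.
Anti-diagonal needs 220; the known cells sum to 166, so (2,3) = 54.
Row 1 needs 220; the known cells sum to 180, so (1,3) = 40.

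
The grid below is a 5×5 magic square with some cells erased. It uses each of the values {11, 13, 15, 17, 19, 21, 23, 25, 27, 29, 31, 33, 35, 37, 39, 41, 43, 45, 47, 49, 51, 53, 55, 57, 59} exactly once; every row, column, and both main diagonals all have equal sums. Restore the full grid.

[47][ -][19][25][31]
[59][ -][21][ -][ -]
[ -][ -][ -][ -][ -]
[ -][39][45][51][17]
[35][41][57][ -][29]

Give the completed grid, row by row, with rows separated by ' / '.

The 25 entries sum to 875, so each line sums to 875/5 = 175.
Row 1 must total 175; the given cells sum to 122, so (1,2) = 53.
Row 4 must total 175; the given cells sum to 152, so (4,1) = 23.
Row 5 needs 175; the known cells sum to 162, so (5,4) = 13.
Column 1 must total 175; the given cells sum to 164, so (3,1) = 11.
Column 3 must total 175; the given cells sum to 142, so (3,3) = 33.
Main diagonal must total 175; the given cells sum to 160, so (2,2) = 15.
Anti-diagonal needs 175; the known cells sum to 138, so (2,4) = 37.
From row 2, 175 − (59 + 15 + 21 + 37) gives (2,5) = 43.
Using column 2: 53 + 15 + 39 + 41 + ? → (3,2) = 175 − 148 = 27.
From column 4, 175 − (25 + 37 + 51 + 13) gives (3,4) = 49.
Column 5 needs 175; the known cells sum to 120, so (3,5) = 55.

47 53 19 25 31 / 59 15 21 37 43 / 11 27 33 49 55 / 23 39 45 51 17 / 35 41 57 13 29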